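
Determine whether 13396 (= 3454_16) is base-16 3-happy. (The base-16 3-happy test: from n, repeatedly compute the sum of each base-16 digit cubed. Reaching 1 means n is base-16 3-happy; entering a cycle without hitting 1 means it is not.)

13396 = (3,4,5,4)_16 → 3³ + 4³ + 5³ + 4³ = 280
280 = (1,1,8)_16 → 1³ + 1³ + 8³ = 514
514 = (2,0,2)_16 → 2³ + 0³ + 2³ = 16
16 = (1,0)_16 → 1³ + 0³ = 1  — reached 1.

base-16 3-happy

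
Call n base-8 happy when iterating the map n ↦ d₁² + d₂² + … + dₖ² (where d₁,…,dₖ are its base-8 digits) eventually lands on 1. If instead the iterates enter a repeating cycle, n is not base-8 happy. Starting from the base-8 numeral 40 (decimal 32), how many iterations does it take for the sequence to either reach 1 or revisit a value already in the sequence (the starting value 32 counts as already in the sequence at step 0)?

32 = (4,0)_8 → 4² + 0² = 16
16 = (2,0)_8 → 2² + 0² = 4
4 = (4)_8 → 4² = 16  — 16 repeats.
That took 3 steps.

3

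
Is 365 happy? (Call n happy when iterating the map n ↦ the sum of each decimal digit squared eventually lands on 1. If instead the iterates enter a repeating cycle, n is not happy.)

365 → 70
70 → 49
49 → 97
97 → 130
130 → 10
10 → 1  — reached 1.

happy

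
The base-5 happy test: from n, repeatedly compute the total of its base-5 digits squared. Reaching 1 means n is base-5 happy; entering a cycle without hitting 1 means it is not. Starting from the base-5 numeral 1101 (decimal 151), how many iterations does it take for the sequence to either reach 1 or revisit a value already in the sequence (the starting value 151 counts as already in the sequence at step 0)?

5

151 = (1,1,0,1)_5 → 1² + 1² + 0² + 1² = 3
3 = (3)_5 → 3² = 9
9 = (1,4)_5 → 1² + 4² = 17
17 = (3,2)_5 → 3² + 2² = 13
13 = (2,3)_5 → 2² + 3² = 13  — 13 repeats.
That took 5 steps.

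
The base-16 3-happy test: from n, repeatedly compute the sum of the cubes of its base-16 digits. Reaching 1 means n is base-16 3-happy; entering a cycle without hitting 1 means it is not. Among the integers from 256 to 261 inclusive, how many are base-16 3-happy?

256: 256 → 1  (reaches 1)
257: 257 → 2 → 8 → 512 → 8  (repeats 8)
258: 258 → 9 → 729 → 2934 → 1890 → 567 → 378 → 1344 → 189 → 3528 → 4437 → 252 → 5103 → 6147 → 540 → 1737 → 2673 → 1344  (repeats 1344)
259: 259 → 28 → 1729 → 1945 → 1801 → 1072 → 91 → 1456 → 1456  (repeats 1456)
260: 260 → 65 → 65  (repeats 65)
261: 261 → 126 → 3087 → 5103 → 6147 → 540 → 1737 → 2673 → 1344 → 189 → 3528 → 4437 → 252 → 5103  (repeats 5103)
base-16 3-happy: 256

1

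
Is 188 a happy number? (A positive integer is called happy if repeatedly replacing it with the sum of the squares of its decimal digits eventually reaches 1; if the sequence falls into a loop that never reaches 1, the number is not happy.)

happy

188 → 1² + 8² + 8² = 129
129 → 1² + 2² + 9² = 86
86 → 8² + 6² = 100
100 → 1² + 0² + 0² = 1  — reached 1.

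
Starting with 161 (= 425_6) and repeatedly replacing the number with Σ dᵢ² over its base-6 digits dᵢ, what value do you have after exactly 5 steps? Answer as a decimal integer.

13

161 = (4,2,5)_6 → 45
45 = (1,1,3)_6 → 11
11 = (1,5)_6 → 26
26 = (4,2)_6 → 20
20 = (3,2)_6 → 13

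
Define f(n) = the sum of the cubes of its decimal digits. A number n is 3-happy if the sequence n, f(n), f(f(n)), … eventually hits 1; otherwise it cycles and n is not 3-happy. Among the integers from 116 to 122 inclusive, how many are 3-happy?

116: 116 → 218 → 521 → 134 → 92 → 737 → 713 → 371 → 371  — not 3-happy
117: 117 → 345 → 216 → 225 → 141 → 66 → 432 → 99 → 1458 → 702 → 351 → 153 → 153  — not 3-happy
118: 118 → 514 → 190 → 730 → 370 → 370  — not 3-happy
119: 119 → 731 → 371 → 371  — not 3-happy
120: 120 → 9 → 729 → 1080 → 513 → 153 → 153  — not 3-happy
121: 121 → 10 → 1  — 3-happy
122: 122 → 17 → 344 → 155 → 251 → 134 → 92 → 737 → 713 → 371 → 371  — not 3-happy
3-happy: 121

1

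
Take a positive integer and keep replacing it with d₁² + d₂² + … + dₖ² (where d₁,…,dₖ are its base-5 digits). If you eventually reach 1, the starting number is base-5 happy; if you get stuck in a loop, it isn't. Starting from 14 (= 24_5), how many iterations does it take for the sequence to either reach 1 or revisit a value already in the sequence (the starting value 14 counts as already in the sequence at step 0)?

5

14 = (2,4)_5 → 2² + 4² = 20
20 = (4,0)_5 → 4² + 0² = 16
16 = (3,1)_5 → 3² + 1² = 10
10 = (2,0)_5 → 2² + 0² = 4
4 = (4)_5 → 4² = 16  — 16 repeats.
That took 5 steps.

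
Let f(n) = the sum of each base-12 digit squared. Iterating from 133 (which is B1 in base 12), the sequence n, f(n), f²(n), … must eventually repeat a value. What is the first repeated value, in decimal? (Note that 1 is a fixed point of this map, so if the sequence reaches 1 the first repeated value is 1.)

133 = (11,1)_12 → 122
122 = (10,2)_12 → 104
104 = (8,8)_12 → 128
128 = (10,8)_12 → 164
164 = (1,1,8)_12 → 66
66 = (5,6)_12 → 61
61 = (5,1)_12 → 26
26 = (2,2)_12 → 8
8 = (8)_12 → 64
64 = (5,4)_12 → 41
41 = (3,5)_12 → 34
34 = (2,10)_12 → 104  — 104 already appeared earlier.

104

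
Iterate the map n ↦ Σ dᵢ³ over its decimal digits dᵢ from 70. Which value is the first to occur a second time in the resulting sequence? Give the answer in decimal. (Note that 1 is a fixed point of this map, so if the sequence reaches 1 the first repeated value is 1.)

370

70 → 7³ + 0³ = 343
343 → 3³ + 4³ + 3³ = 118
118 → 1³ + 1³ + 8³ = 514
514 → 5³ + 1³ + 4³ = 190
190 → 1³ + 9³ + 0³ = 730
730 → 7³ + 3³ + 0³ = 370
370 → 3³ + 7³ + 0³ = 370  — 370 already appeared earlier.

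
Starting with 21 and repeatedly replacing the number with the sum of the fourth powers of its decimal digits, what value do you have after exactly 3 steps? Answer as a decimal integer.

21 → 17
17 → 2402
2402 → 288

288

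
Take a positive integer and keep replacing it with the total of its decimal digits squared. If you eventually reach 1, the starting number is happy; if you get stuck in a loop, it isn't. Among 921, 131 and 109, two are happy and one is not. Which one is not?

921: 921 → 86 → 100 → 1  — reaches 1 (happy)
131: 131 → 11 → 2 → 4 → 16 → 37 → 58 → 89 → 145 → 42 → 20 → 4  — repeats 4 (not happy)
109: 109 → 82 → 68 → 100 → 1  — reaches 1 (happy)

131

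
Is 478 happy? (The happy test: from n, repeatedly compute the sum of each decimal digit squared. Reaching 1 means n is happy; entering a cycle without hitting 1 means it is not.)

478 → 4² + 7² + 8² = 16 + 49 + 64 = 129
129 → 1² + 2² + 9² = 1 + 4 + 81 = 86
86 → 8² + 6² = 64 + 36 = 100
100 → 1² + 0² + 0² = 1 + 0 + 0 = 1  — reached 1.

happy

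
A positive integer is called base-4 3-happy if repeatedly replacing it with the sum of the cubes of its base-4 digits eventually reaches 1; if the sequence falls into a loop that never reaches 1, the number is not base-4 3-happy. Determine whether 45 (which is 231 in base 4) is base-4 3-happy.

not base-4 3-happy

45 = (2,3,1)_4 → 2³ + 3³ + 1³ = 8 + 27 + 1 = 36
36 = (2,1,0)_4 → 2³ + 1³ + 0³ = 8 + 1 + 0 = 9
9 = (2,1)_4 → 2³ + 1³ = 8 + 1 = 9  — 9 already seen; the sequence cycles without reaching 1.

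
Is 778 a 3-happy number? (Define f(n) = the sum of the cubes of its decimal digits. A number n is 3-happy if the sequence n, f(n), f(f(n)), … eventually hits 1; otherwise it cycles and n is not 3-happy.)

3-happy

778 → 1198
1198 → 1243
1243 → 100
100 → 1  — reached 1.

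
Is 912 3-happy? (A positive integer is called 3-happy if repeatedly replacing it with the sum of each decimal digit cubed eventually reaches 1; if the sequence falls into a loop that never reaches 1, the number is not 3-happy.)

912 → 9³ + 1³ + 2³ = 729 + 1 + 8 = 738
738 → 7³ + 3³ + 8³ = 343 + 27 + 512 = 882
882 → 8³ + 8³ + 2³ = 512 + 512 + 8 = 1032
1032 → 1³ + 0³ + 3³ + 2³ = 1 + 0 + 27 + 8 = 36
36 → 3³ + 6³ = 27 + 216 = 243
243 → 2³ + 4³ + 3³ = 8 + 64 + 27 = 99
99 → 9³ + 9³ = 729 + 729 = 1458
1458 → 1³ + 4³ + 5³ + 8³ = 1 + 64 + 125 + 512 = 702
702 → 7³ + 0³ + 2³ = 343 + 0 + 8 = 351
351 → 3³ + 5³ + 1³ = 27 + 125 + 1 = 153
153 → 1³ + 5³ + 3³ = 1 + 125 + 27 = 153  — 153 already seen; the sequence cycles without reaching 1.

not 3-happy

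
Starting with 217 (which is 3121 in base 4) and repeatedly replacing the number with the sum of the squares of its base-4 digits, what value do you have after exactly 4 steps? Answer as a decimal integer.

2

217 = (3,1,2,1)_4 → 15
15 = (3,3)_4 → 18
18 = (1,0,2)_4 → 5
5 = (1,1)_4 → 2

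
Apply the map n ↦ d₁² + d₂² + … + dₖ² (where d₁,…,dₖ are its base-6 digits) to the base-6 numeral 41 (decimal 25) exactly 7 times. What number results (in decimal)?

5

25 = (4,1)_6 → 4² + 1² = 17
17 = (2,5)_6 → 2² + 5² = 29
29 = (4,5)_6 → 4² + 5² = 41
41 = (1,0,5)_6 → 1² + 0² + 5² = 26
26 = (4,2)_6 → 4² + 2² = 20
20 = (3,2)_6 → 3² + 2² = 13
13 = (2,1)_6 → 2² + 1² = 5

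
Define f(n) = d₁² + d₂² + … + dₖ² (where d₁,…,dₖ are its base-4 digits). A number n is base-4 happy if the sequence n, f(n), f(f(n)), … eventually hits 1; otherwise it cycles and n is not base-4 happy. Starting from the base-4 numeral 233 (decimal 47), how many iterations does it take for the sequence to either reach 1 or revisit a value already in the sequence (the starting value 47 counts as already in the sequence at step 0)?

6

47 = (2,3,3)_4 → 22
22 = (1,1,2)_4 → 6
6 = (1,2)_4 → 5
5 = (1,1)_4 → 2
2 = (2)_4 → 4
4 = (1,0)_4 → 1  — reached 1.
That took 6 steps.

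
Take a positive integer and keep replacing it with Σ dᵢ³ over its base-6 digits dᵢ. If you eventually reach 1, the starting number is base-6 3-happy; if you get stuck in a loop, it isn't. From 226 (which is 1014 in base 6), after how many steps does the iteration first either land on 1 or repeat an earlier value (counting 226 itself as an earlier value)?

9

226 = (1,0,1,4)_6 → 1³ + 0³ + 1³ + 4³ = 66
66 = (1,5,0)_6 → 1³ + 5³ + 0³ = 126
126 = (3,3,0)_6 → 3³ + 3³ + 0³ = 54
54 = (1,3,0)_6 → 1³ + 3³ + 0³ = 28
28 = (4,4)_6 → 4³ + 4³ = 128
128 = (3,3,2)_6 → 3³ + 3³ + 2³ = 62
62 = (1,4,2)_6 → 1³ + 4³ + 2³ = 73
73 = (2,0,1)_6 → 2³ + 0³ + 1³ = 9
9 = (1,3)_6 → 1³ + 3³ = 28  — 28 repeats.
That took 9 steps.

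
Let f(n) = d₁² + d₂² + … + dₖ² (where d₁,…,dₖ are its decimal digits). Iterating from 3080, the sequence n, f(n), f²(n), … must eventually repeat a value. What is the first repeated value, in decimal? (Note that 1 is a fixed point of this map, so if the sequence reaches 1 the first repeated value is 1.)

3080 → 73
73 → 58
58 → 89
89 → 145
145 → 42
42 → 20
20 → 4
4 → 16
16 → 37
37 → 58  — 58 already appeared earlier.

58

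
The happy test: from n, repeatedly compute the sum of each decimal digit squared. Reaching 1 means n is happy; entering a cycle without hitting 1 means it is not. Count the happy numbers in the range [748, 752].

748: 748 → 129 → 86 → 100 → 1  — happy
749: 749 → 146 → 53 → 34 → 25 → 29 → 85 → 89 → 145 → 42 → 20 → 4 → 16 → 37 → 58 → 89  — not happy
750: 750 → 74 → 65 → 61 → 37 → 58 → 89 → 145 → 42 → 20 → 4 → 16 → 37  — not happy
751: 751 → 75 → 74 → 65 → 61 → 37 → 58 → 89 → 145 → 42 → 20 → 4 → 16 → 37  — not happy
752: 752 → 78 → 113 → 11 → 2 → 4 → 16 → 37 → 58 → 89 → 145 → 42 → 20 → 4  — not happy
happy: 748

1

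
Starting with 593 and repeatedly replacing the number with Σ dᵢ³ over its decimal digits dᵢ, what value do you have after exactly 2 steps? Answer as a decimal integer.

1025

593 → 5³ + 9³ + 3³ = 881
881 → 8³ + 8³ + 1³ = 1025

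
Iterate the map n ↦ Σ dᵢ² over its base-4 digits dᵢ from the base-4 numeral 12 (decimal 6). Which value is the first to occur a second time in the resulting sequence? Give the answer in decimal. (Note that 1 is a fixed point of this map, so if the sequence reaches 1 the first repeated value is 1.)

1

6 = (1,2)_4 → 1² + 2² = 1 + 4 = 5
5 = (1,1)_4 → 1² + 1² = 1 + 1 = 2
2 = (2)_4 → 2² = 4
4 = (1,0)_4 → 1² + 0² = 1 + 0 = 1  — reached the fixed point 1.
1 → 1, so 1 is the first repeated value.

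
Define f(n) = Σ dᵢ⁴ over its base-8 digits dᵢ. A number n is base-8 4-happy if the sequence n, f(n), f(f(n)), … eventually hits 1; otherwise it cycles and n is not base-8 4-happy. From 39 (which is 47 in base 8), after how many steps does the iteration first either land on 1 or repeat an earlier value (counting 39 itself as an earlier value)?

12

39 = (4,7)_8 → 2657
2657 = (5,1,4,1)_8 → 883
883 = (1,5,6,3)_8 → 2003
2003 = (3,7,2,3)_8 → 2579
2579 = (5,0,2,3)_8 → 722
722 = (1,3,2,2)_8 → 114
114 = (1,6,2)_8 → 1313
1313 = (2,4,4,1)_8 → 529
529 = (1,0,2,1)_8 → 18
18 = (2,2)_8 → 32
32 = (4,0)_8 → 256
256 = (4,0,0)_8 → 256  — 256 repeats.
That took 12 steps.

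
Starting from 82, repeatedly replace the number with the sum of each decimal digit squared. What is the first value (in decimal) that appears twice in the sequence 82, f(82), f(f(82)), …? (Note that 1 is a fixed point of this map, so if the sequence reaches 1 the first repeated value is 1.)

82 → 8² + 2² = 68
68 → 6² + 8² = 100
100 → 1² + 0² + 0² = 1  — reached the fixed point 1.
1 → 1, so 1 is the first repeated value.

1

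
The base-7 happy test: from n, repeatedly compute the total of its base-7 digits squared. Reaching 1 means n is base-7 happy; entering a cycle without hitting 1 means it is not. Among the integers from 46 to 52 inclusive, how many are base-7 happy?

1

46: 46 → 52 → 10 → 10  — not base-7 happy
47: 47 → 61 → 27 → 45 → 45  — not base-7 happy
48: 48 → 72 → 14 → 4 → 16 → 8 → 2 → 4  — not base-7 happy
49: 49 → 1  — base-7 happy
50: 50 → 2 → 4 → 16 → 8 → 2  — not base-7 happy
51: 51 → 5 → 25 → 25  — not base-7 happy
52: 52 → 10 → 10  — not base-7 happy
base-7 happy: 49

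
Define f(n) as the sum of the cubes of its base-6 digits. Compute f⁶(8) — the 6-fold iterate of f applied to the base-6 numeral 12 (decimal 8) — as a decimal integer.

8 = (1,2)_6 → 1³ + 2³ = 1 + 8 = 9
9 = (1,3)_6 → 1³ + 3³ = 1 + 27 = 28
28 = (4,4)_6 → 4³ + 4³ = 64 + 64 = 128
128 = (3,3,2)_6 → 3³ + 3³ + 2³ = 27 + 27 + 8 = 62
62 = (1,4,2)_6 → 1³ + 4³ + 2³ = 1 + 64 + 8 = 73
73 = (2,0,1)_6 → 2³ + 0³ + 1³ = 8 + 0 + 1 = 9

9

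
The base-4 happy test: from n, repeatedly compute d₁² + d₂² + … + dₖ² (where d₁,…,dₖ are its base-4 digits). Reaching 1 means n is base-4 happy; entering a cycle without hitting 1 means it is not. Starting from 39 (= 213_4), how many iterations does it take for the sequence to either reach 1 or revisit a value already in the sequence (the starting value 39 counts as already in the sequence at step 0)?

39 = (2,1,3)_4 → 2² + 1² + 3² = 4 + 1 + 9 = 14
14 = (3,2)_4 → 3² + 2² = 9 + 4 = 13
13 = (3,1)_4 → 3² + 1² = 9 + 1 = 10
10 = (2,2)_4 → 2² + 2² = 4 + 4 = 8
8 = (2,0)_4 → 2² + 0² = 4 + 0 = 4
4 = (1,0)_4 → 1² + 0² = 1 + 0 = 1  — reached 1.
That took 6 steps.

6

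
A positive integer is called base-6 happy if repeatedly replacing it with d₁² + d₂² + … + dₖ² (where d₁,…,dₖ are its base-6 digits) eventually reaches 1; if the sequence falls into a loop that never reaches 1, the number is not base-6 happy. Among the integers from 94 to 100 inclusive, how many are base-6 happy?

1

94: 94 → 29 → 41 → 26 → 20 → 13 → 5 → 25 → 17 → 29  (repeats 29)
95: 95 → 38 → 5 → 25 → 17 → 29 → 41 → 26 → 20 → 13 → 5  (repeats 5)
96: 96 → 20 → 13 → 5 → 25 → 17 → 29 → 41 → 26 → 20  (repeats 20)
97: 97 → 21 → 18 → 9 → 10 → 17 → 29 → 41 → 26 → 20 → 13 → 5 → 25 → 17  (repeats 17)
98: 98 → 24 → 16 → 20 → 13 → 5 → 25 → 17 → 29 → 41 → 26 → 20  (repeats 20)
99: 99 → 29 → 41 → 26 → 20 → 13 → 5 → 25 → 17 → 29  (repeats 29)
100: 100 → 36 → 1  (reaches 1)
base-6 happy: 100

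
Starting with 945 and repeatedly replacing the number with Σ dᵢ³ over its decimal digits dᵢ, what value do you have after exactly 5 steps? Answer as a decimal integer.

153

945 → 9³ + 4³ + 5³ = 918
918 → 9³ + 1³ + 8³ = 1242
1242 → 1³ + 2³ + 4³ + 2³ = 81
81 → 8³ + 1³ = 513
513 → 5³ + 1³ + 3³ = 153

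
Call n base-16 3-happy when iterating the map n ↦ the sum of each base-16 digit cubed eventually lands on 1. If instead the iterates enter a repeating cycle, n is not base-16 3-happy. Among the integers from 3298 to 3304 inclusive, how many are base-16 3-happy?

3298: 3298 → 4480 → 514 → 16 → 1  — base-16 3-happy
3299: 3299 → 4499 → 758 → 3599 → 6119 → 3431 → 2756 → 2792 → 4256 → 1001 → 3500 → 4925 → 2252 → 3968 → 3887 → 6758 → 1433 → 1583 → 3599  — not base-16 3-happy
3300: 3300 → 4536 → 1845 → 495 → 6120 → 3600 → 2745 → 3060 → 4770 → 1017 → 4131 → 36 → 72 → 576 → 72  — not base-16 3-happy
3301: 3301 → 4597 → 3502 → 5941 → 496 → 3376 → 2224 → 1843 → 397 → 2710 → 1945 → 1801 → 1072 → 91 → 1456 → 1456  — not base-16 3-happy
3302: 3302 → 4688 → 134 → 728 → 2717 → 3926 → 3716 → 3320 → 5615 → 6245 → 854 → 368 → 344 → 638 → 3095 → 2072 → 1025 → 65 → 65  — not base-16 3-happy
3303: 3303 → 4815 → 5112 → 3915 → 4770 → 1017 → 4131 → 36 → 72 → 576 → 72  — not base-16 3-happy
3304: 3304 → 4984 → 883 → 397 → 2710 → 1945 → 1801 → 1072 → 91 → 1456 → 1456  — not base-16 3-happy
base-16 3-happy: 3298

1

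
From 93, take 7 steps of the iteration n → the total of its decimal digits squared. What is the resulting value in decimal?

93 → 9² + 3² = 90
90 → 9² + 0² = 81
81 → 8² + 1² = 65
65 → 6² + 5² = 61
61 → 6² + 1² = 37
37 → 3² + 7² = 58
58 → 5² + 8² = 89

89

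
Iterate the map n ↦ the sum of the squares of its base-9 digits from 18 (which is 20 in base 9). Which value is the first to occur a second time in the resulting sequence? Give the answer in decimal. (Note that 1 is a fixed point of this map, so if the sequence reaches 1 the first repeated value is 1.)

18 = (2,0)_9 → 4
4 = (4)_9 → 16
16 = (1,7)_9 → 50
50 = (5,5)_9 → 50  — 50 already appeared earlier.

50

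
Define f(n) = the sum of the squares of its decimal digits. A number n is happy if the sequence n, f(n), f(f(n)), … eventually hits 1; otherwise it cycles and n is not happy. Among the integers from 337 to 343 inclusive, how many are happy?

337: 337 → 67 → 85 → 89 → 145 → 42 → 20 → 4 → 16 → 37 → 58 → 89  — not happy
338: 338 → 82 → 68 → 100 → 1  — happy
339: 339 → 99 → 162 → 41 → 17 → 50 → 25 → 29 → 85 → 89 → 145 → 42 → 20 → 4 → 16 → 37 → 58 → 89  — not happy
340: 340 → 25 → 29 → 85 → 89 → 145 → 42 → 20 → 4 → 16 → 37 → 58 → 89  — not happy
341: 341 → 26 → 40 → 16 → 37 → 58 → 89 → 145 → 42 → 20 → 4 → 16  — not happy
342: 342 → 29 → 85 → 89 → 145 → 42 → 20 → 4 → 16 → 37 → 58 → 89  — not happy
343: 343 → 34 → 25 → 29 → 85 → 89 → 145 → 42 → 20 → 4 → 16 → 37 → 58 → 89  — not happy
happy: 338

1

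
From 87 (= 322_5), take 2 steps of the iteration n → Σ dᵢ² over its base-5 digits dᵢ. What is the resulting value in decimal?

87 = (3,2,2)_5 → 3² + 2² + 2² = 9 + 4 + 4 = 17
17 = (3,2)_5 → 3² + 2² = 9 + 4 = 13

13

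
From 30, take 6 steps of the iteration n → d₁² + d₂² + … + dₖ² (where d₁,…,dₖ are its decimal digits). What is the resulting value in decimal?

58

30 → 3² + 0² = 9
9 → 9² = 81
81 → 8² + 1² = 65
65 → 6² + 5² = 61
61 → 6² + 1² = 37
37 → 3² + 7² = 58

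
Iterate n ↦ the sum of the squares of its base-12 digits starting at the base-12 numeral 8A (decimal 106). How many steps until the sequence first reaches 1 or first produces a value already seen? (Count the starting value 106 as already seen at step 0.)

106 = (8,10)_12 → 8² + 10² = 164
164 = (1,1,8)_12 → 1² + 1² + 8² = 66
66 = (5,6)_12 → 5² + 6² = 61
61 = (5,1)_12 → 5² + 1² = 26
26 = (2,2)_12 → 2² + 2² = 8
8 = (8)_12 → 8² = 64
64 = (5,4)_12 → 5² + 4² = 41
41 = (3,5)_12 → 3² + 5² = 34
34 = (2,10)_12 → 2² + 10² = 104
104 = (8,8)_12 → 8² + 8² = 128
128 = (10,8)_12 → 10² + 8² = 164  — 164 repeats.
That took 11 steps.

11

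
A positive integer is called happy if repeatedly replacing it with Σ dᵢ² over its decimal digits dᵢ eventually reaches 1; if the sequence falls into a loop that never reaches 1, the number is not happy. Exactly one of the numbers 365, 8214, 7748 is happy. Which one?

365: 365 → 70 → 49 → 97 → 130 → 10 → 1  — reaches 1 (happy)
8214: 8214 → 85 → 89 → 145 → 42 → 20 → 4 → 16 → 37 → 58 → 89  — repeats 89 (not happy)
7748: 7748 → 178 → 114 → 18 → 65 → 61 → 37 → 58 → 89 → 145 → 42 → 20 → 4 → 16 → 37  — repeats 37 (not happy)

365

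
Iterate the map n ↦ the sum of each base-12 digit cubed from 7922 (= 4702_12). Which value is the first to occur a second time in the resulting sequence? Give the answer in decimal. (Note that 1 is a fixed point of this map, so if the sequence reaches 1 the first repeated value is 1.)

415

7922 = (4,7,0,2)_12 → 4³ + 7³ + 0³ + 2³ = 415
415 = (2,10,7)_12 → 2³ + 10³ + 7³ = 1351
1351 = (9,4,7)_12 → 9³ + 4³ + 7³ = 1136
1136 = (7,10,8)_12 → 7³ + 10³ + 8³ = 1855
1855 = (1,0,10,7)_12 → 1³ + 0³ + 10³ + 7³ = 1344
1344 = (9,4,0)_12 → 9³ + 4³ + 0³ = 793
793 = (5,6,1)_12 → 5³ + 6³ + 1³ = 342
342 = (2,4,6)_12 → 2³ + 4³ + 6³ = 288
288 = (2,0,0)_12 → 2³ + 0³ + 0³ = 8
8 = (8)_12 → 8³ = 512
512 = (3,6,8)_12 → 3³ + 6³ + 8³ = 755
755 = (5,2,11)_12 → 5³ + 2³ + 11³ = 1464
1464 = (10,2,0)_12 → 10³ + 2³ + 0³ = 1008
1008 = (7,0,0)_12 → 7³ + 0³ + 0³ = 343
343 = (2,4,7)_12 → 2³ + 4³ + 7³ = 415  — 415 already appeared earlier.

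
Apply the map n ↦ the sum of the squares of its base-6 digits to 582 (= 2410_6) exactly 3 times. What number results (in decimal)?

582 = (2,4,1,0)_6 → 2² + 4² + 1² + 0² = 21
21 = (3,3)_6 → 3² + 3² = 18
18 = (3,0)_6 → 3² + 0² = 9

9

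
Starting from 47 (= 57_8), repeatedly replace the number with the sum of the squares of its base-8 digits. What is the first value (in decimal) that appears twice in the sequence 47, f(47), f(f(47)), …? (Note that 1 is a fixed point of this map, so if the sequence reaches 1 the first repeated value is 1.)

16

47 = (5,7)_8 → 5² + 7² = 74
74 = (1,1,2)_8 → 1² + 1² + 2² = 6
6 = (6)_8 → 6² = 36
36 = (4,4)_8 → 4² + 4² = 32
32 = (4,0)_8 → 4² + 0² = 16
16 = (2,0)_8 → 2² + 0² = 4
4 = (4)_8 → 4² = 16  — 16 already appeared earlier.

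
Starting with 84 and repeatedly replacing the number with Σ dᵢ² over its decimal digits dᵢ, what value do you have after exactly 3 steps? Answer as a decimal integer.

52

84 → 8² + 4² = 80
80 → 8² + 0² = 64
64 → 6² + 4² = 52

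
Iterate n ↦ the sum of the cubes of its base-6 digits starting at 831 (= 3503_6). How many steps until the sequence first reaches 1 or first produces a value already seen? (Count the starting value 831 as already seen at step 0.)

5

831 = (3,5,0,3)_6 → 3³ + 5³ + 0³ + 3³ = 27 + 125 + 0 + 27 = 179
179 = (4,5,5)_6 → 4³ + 5³ + 5³ = 64 + 125 + 125 = 314
314 = (1,2,4,2)_6 → 1³ + 2³ + 4³ + 2³ = 1 + 8 + 64 + 8 = 81
81 = (2,1,3)_6 → 2³ + 1³ + 3³ = 8 + 1 + 27 = 36
36 = (1,0,0)_6 → 1³ + 0³ + 0³ = 1 + 0 + 0 = 1  — reached 1.
That took 5 steps.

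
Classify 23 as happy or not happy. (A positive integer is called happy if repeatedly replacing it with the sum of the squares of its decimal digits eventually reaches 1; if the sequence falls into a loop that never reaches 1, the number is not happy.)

happy

23 → 2² + 3² = 4 + 9 = 13
13 → 1² + 3² = 1 + 9 = 10
10 → 1² + 0² = 1 + 0 = 1  — reached 1.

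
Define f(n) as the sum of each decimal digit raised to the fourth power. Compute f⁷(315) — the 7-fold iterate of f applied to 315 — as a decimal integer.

315 → 3⁴ + 1⁴ + 5⁴ = 81 + 1 + 625 = 707
707 → 7⁴ + 0⁴ + 7⁴ = 2401 + 0 + 2401 = 4802
4802 → 4⁴ + 8⁴ + 0⁴ + 2⁴ = 256 + 4096 + 0 + 16 = 4368
4368 → 4⁴ + 3⁴ + 6⁴ + 8⁴ = 256 + 81 + 1296 + 4096 = 5729
5729 → 5⁴ + 7⁴ + 2⁴ + 9⁴ = 625 + 2401 + 16 + 6561 = 9603
9603 → 9⁴ + 6⁴ + 0⁴ + 3⁴ = 6561 + 1296 + 0 + 81 = 7938
7938 → 7⁴ + 9⁴ + 3⁴ + 8⁴ = 2401 + 6561 + 81 + 4096 = 13139

13139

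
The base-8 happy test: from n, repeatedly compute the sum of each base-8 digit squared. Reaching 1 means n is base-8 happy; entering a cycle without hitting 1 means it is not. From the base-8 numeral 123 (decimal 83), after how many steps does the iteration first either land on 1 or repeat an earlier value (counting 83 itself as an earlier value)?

6

83 = (1,2,3)_8 → 1² + 2² + 3² = 14
14 = (1,6)_8 → 1² + 6² = 37
37 = (4,5)_8 → 4² + 5² = 41
41 = (5,1)_8 → 5² + 1² = 26
26 = (3,2)_8 → 3² + 2² = 13
13 = (1,5)_8 → 1² + 5² = 26  — 26 repeats.
That took 6 steps.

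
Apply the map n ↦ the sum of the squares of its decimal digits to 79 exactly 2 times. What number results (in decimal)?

79 → 7² + 9² = 49 + 81 = 130
130 → 1² + 3² + 0² = 1 + 9 + 0 = 10

10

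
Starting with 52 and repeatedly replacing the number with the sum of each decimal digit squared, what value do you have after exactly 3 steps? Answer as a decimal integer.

52 → 5² + 2² = 25 + 4 = 29
29 → 2² + 9² = 4 + 81 = 85
85 → 8² + 5² = 64 + 25 = 89

89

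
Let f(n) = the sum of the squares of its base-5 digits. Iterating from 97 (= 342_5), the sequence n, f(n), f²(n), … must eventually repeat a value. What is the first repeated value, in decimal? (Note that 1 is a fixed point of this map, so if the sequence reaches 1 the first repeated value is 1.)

97 = (3,4,2)_5 → 29
29 = (1,0,4)_5 → 17
17 = (3,2)_5 → 13
13 = (2,3)_5 → 13  — 13 already appeared earlier.

13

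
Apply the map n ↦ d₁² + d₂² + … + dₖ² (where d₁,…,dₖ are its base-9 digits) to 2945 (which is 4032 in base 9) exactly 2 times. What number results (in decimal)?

13

2945 = (4,0,3,2)_9 → 29
29 = (3,2)_9 → 13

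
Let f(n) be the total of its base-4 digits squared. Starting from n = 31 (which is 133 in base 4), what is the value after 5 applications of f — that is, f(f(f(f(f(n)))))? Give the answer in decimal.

1

31 = (1,3,3)_4 → 1² + 3² + 3² = 19
19 = (1,0,3)_4 → 1² + 0² + 3² = 10
10 = (2,2)_4 → 2² + 2² = 8
8 = (2,0)_4 → 2² + 0² = 4
4 = (1,0)_4 → 1² + 0² = 1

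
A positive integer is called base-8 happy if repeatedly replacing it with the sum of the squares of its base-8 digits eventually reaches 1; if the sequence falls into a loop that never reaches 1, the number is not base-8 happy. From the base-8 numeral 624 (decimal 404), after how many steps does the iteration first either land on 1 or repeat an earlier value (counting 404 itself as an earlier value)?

404 = (6,2,4)_8 → 6² + 2² + 4² = 56
56 = (7,0)_8 → 7² + 0² = 49
49 = (6,1)_8 → 6² + 1² = 37
37 = (4,5)_8 → 4² + 5² = 41
41 = (5,1)_8 → 5² + 1² = 26
26 = (3,2)_8 → 3² + 2² = 13
13 = (1,5)_8 → 1² + 5² = 26  — 26 repeats.
That took 7 steps.

7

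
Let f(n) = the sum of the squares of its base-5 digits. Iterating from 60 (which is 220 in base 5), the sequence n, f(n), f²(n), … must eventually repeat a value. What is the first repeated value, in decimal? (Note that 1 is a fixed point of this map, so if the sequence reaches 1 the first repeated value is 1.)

10

60 = (2,2,0)_5 → 8
8 = (1,3)_5 → 10
10 = (2,0)_5 → 4
4 = (4)_5 → 16
16 = (3,1)_5 → 10  — 10 already appeared earlier.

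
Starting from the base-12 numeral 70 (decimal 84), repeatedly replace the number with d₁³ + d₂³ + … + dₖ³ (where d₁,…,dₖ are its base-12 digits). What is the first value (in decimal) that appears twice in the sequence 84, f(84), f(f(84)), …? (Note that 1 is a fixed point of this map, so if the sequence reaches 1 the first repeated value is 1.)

84 = (7,0)_12 → 7³ + 0³ = 343 + 0 = 343
343 = (2,4,7)_12 → 2³ + 4³ + 7³ = 8 + 64 + 343 = 415
415 = (2,10,7)_12 → 2³ + 10³ + 7³ = 8 + 1000 + 343 = 1351
1351 = (9,4,7)_12 → 9³ + 4³ + 7³ = 729 + 64 + 343 = 1136
1136 = (7,10,8)_12 → 7³ + 10³ + 8³ = 343 + 1000 + 512 = 1855
1855 = (1,0,10,7)_12 → 1³ + 0³ + 10³ + 7³ = 1 + 0 + 1000 + 343 = 1344
1344 = (9,4,0)_12 → 9³ + 4³ + 0³ = 729 + 64 + 0 = 793
793 = (5,6,1)_12 → 5³ + 6³ + 1³ = 125 + 216 + 1 = 342
342 = (2,4,6)_12 → 2³ + 4³ + 6³ = 8 + 64 + 216 = 288
288 = (2,0,0)_12 → 2³ + 0³ + 0³ = 8 + 0 + 0 = 8
8 = (8)_12 → 8³ = 512
512 = (3,6,8)_12 → 3³ + 6³ + 8³ = 27 + 216 + 512 = 755
755 = (5,2,11)_12 → 5³ + 2³ + 11³ = 125 + 8 + 1331 = 1464
1464 = (10,2,0)_12 → 10³ + 2³ + 0³ = 1000 + 8 + 0 = 1008
1008 = (7,0,0)_12 → 7³ + 0³ + 0³ = 343 + 0 + 0 = 343  — 343 already appeared earlier.

343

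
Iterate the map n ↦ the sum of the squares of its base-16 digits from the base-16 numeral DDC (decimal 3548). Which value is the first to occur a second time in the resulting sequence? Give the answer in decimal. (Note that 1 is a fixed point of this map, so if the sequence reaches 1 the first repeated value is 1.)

3548 = (13,13,12)_16 → 13² + 13² + 12² = 482
482 = (1,14,2)_16 → 1² + 14² + 2² = 201
201 = (12,9)_16 → 12² + 9² = 225
225 = (14,1)_16 → 14² + 1² = 197
197 = (12,5)_16 → 12² + 5² = 169
169 = (10,9)_16 → 10² + 9² = 181
181 = (11,5)_16 → 11² + 5² = 146
146 = (9,2)_16 → 9² + 2² = 85
85 = (5,5)_16 → 5² + 5² = 50
50 = (3,2)_16 → 3² + 2² = 13
13 = (13)_16 → 13² = 169  — 169 already appeared earlier.

169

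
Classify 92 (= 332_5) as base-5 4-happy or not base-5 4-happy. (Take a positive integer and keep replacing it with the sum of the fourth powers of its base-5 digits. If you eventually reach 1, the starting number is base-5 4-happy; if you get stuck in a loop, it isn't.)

not base-5 4-happy

92 = (3,3,2)_5 → 178
178 = (1,2,0,3)_5 → 98
98 = (3,4,3)_5 → 418
418 = (3,1,3,3)_5 → 244
244 = (1,4,3,4)_5 → 594
594 = (4,3,3,4)_5 → 674
674 = (1,0,1,4,4)_5 → 514
514 = (4,0,2,4)_5 → 528
528 = (4,1,0,3)_5 → 338
338 = (2,3,2,3)_5 → 194
194 = (1,2,3,4)_5 → 354
354 = (2,4,0,4)_5 → 528  — 528 already seen; the sequence cycles without reaching 1.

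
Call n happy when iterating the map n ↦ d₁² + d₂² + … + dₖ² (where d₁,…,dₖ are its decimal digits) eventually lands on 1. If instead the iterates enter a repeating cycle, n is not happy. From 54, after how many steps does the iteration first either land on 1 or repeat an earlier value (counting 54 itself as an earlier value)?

15

54 → 5² + 4² = 41
41 → 4² + 1² = 17
17 → 1² + 7² = 50
50 → 5² + 0² = 25
25 → 2² + 5² = 29
29 → 2² + 9² = 85
85 → 8² + 5² = 89
89 → 8² + 9² = 145
145 → 1² + 4² + 5² = 42
42 → 4² + 2² = 20
20 → 2² + 0² = 4
4 → 4² = 16
16 → 1² + 6² = 37
37 → 3² + 7² = 58
58 → 5² + 8² = 89  — 89 repeats.
That took 15 steps.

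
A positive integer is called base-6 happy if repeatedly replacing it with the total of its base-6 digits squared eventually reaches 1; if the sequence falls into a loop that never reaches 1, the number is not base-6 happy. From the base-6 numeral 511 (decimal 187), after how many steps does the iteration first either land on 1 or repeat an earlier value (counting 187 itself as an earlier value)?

10

187 = (5,1,1)_6 → 5² + 1² + 1² = 25 + 1 + 1 = 27
27 = (4,3)_6 → 4² + 3² = 16 + 9 = 25
25 = (4,1)_6 → 4² + 1² = 16 + 1 = 17
17 = (2,5)_6 → 2² + 5² = 4 + 25 = 29
29 = (4,5)_6 → 4² + 5² = 16 + 25 = 41
41 = (1,0,5)_6 → 1² + 0² + 5² = 1 + 0 + 25 = 26
26 = (4,2)_6 → 4² + 2² = 16 + 4 = 20
20 = (3,2)_6 → 3² + 2² = 9 + 4 = 13
13 = (2,1)_6 → 2² + 1² = 4 + 1 = 5
5 = (5)_6 → 5² = 25  — 25 repeats.
That took 10 steps.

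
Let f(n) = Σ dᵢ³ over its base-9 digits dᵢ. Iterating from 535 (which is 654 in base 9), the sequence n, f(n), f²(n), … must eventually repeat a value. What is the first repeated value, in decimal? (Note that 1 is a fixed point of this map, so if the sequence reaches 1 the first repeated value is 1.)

1

535 = (6,5,4)_9 → 6³ + 5³ + 4³ = 405
405 = (5,0,0)_9 → 5³ + 0³ + 0³ = 125
125 = (1,4,8)_9 → 1³ + 4³ + 8³ = 577
577 = (7,1,1)_9 → 7³ + 1³ + 1³ = 345
345 = (4,2,3)_9 → 4³ + 2³ + 3³ = 99
99 = (1,2,0)_9 → 1³ + 2³ + 0³ = 9
9 = (1,0)_9 → 1³ + 0³ = 1  — reached the fixed point 1.
1 → 1, so 1 is the first repeated value.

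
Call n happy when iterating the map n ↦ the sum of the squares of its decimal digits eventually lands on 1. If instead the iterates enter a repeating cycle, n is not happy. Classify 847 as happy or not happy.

847 → 8² + 4² + 7² = 129
129 → 1² + 2² + 9² = 86
86 → 8² + 6² = 100
100 → 1² + 0² + 0² = 1  — reached 1.

happy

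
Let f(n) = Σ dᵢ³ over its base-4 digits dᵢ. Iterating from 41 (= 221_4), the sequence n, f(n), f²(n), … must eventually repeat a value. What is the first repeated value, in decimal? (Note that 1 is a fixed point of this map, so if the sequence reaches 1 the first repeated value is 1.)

8

41 = (2,2,1)_4 → 2³ + 2³ + 1³ = 8 + 8 + 1 = 17
17 = (1,0,1)_4 → 1³ + 0³ + 1³ = 1 + 0 + 1 = 2
2 = (2)_4 → 2³ = 8
8 = (2,0)_4 → 2³ + 0³ = 8 + 0 = 8  — 8 already appeared earlier.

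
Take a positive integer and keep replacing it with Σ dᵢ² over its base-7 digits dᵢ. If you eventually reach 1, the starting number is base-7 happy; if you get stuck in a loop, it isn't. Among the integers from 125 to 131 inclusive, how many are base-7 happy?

1

125: 125 → 49 → 1  — base-7 happy
126: 126 → 20 → 40 → 50 → 2 → 4 → 16 → 8 → 2  — not base-7 happy
127: 127 → 21 → 9 → 5 → 25 → 25  — not base-7 happy
128: 128 → 24 → 18 → 20 → 40 → 50 → 2 → 4 → 16 → 8 → 2  — not base-7 happy
129: 129 → 29 → 17 → 13 → 37 → 29  — not base-7 happy
130: 130 → 36 → 26 → 34 → 52 → 10 → 10  — not base-7 happy
131: 131 → 45 → 45  — not base-7 happy
base-7 happy: 125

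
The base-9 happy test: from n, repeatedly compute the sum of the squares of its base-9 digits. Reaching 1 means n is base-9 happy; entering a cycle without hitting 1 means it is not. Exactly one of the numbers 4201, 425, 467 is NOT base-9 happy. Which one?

4201: 4201 → 159 → 101 → 9 → 1  — reaches 1 (base-9 happy)
425: 425 → 33 → 45 → 25 → 53 → 89 → 65 → 53  — repeats 53 (not base-9 happy)
467: 467 → 125 → 81 → 1  — reaches 1 (base-9 happy)

425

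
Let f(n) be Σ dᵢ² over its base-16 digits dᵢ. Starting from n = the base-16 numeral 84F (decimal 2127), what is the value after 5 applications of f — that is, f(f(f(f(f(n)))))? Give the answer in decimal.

2127 = (8,4,15)_16 → 305
305 = (1,3,1)_16 → 11
11 = (11)_16 → 121
121 = (7,9)_16 → 130
130 = (8,2)_16 → 68

68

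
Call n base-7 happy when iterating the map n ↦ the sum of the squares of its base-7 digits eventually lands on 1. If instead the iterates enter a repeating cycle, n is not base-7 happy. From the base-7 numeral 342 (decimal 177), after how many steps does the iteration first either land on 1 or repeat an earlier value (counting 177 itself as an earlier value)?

5

177 = (3,4,2)_7 → 29
29 = (4,1)_7 → 17
17 = (2,3)_7 → 13
13 = (1,6)_7 → 37
37 = (5,2)_7 → 29  — 29 repeats.
That took 5 steps.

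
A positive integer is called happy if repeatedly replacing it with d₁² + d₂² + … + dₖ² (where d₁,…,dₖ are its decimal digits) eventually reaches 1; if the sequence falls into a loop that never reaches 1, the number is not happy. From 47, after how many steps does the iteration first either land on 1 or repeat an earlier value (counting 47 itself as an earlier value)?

11

47 → 4² + 7² = 65
65 → 6² + 5² = 61
61 → 6² + 1² = 37
37 → 3² + 7² = 58
58 → 5² + 8² = 89
89 → 8² + 9² = 145
145 → 1² + 4² + 5² = 42
42 → 4² + 2² = 20
20 → 2² + 0² = 4
4 → 4² = 16
16 → 1² + 6² = 37  — 37 repeats.
That took 11 steps.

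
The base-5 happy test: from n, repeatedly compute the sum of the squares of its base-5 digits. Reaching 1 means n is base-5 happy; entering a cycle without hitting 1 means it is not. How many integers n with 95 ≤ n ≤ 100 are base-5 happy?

95: 95 → 25 → 1  (reaches 1)
96: 96 → 26 → 2 → 4 → 16 → 10 → 4  (repeats 4)
97: 97 → 29 → 17 → 13 → 13  (repeats 13)
98: 98 → 34 → 18 → 18  (repeats 18)
99: 99 → 41 → 11 → 5 → 1  (reaches 1)
100: 100 → 16 → 10 → 4 → 16  (repeats 16)
base-5 happy: 95, 99

2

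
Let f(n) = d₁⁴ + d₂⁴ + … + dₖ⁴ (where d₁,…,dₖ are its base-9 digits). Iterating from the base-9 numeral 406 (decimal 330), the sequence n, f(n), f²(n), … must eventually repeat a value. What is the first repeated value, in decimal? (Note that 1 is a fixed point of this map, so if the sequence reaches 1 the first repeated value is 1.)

4098

330 = (4,0,6)_9 → 4⁴ + 0⁴ + 6⁴ = 256 + 0 + 1296 = 1552
1552 = (2,1,1,4)_9 → 2⁴ + 1⁴ + 1⁴ + 4⁴ = 16 + 1 + 1 + 256 = 274
274 = (3,3,4)_9 → 3⁴ + 3⁴ + 4⁴ = 81 + 81 + 256 = 418
418 = (5,1,4)_9 → 5⁴ + 1⁴ + 4⁴ = 625 + 1 + 256 = 882
882 = (1,1,8,0)_9 → 1⁴ + 1⁴ + 8⁴ + 0⁴ = 1 + 1 + 4096 + 0 = 4098
4098 = (5,5,5,3)_9 → 5⁴ + 5⁴ + 5⁴ + 3⁴ = 625 + 625 + 625 + 81 = 1956
1956 = (2,6,1,3)_9 → 2⁴ + 6⁴ + 1⁴ + 3⁴ = 16 + 1296 + 1 + 81 = 1394
1394 = (1,8,1,8)_9 → 1⁴ + 8⁴ + 1⁴ + 8⁴ = 1 + 4096 + 1 + 4096 = 8194
8194 = (1,2,2,1,4)_9 → 1⁴ + 2⁴ + 2⁴ + 1⁴ + 4⁴ = 1 + 16 + 16 + 1 + 256 = 290
290 = (3,5,2)_9 → 3⁴ + 5⁴ + 2⁴ = 81 + 625 + 16 = 722
722 = (8,8,2)_9 → 8⁴ + 8⁴ + 2⁴ = 4096 + 4096 + 16 = 8208
8208 = (1,2,2,3,0)_9 → 1⁴ + 2⁴ + 2⁴ + 3⁴ + 0⁴ = 1 + 16 + 16 + 81 + 0 = 114
114 = (1,3,6)_9 → 1⁴ + 3⁴ + 6⁴ = 1 + 81 + 1296 = 1378
1378 = (1,8,0,1)_9 → 1⁴ + 8⁴ + 0⁴ + 1⁴ = 1 + 4096 + 0 + 1 = 4098  — 4098 already appeared earlier.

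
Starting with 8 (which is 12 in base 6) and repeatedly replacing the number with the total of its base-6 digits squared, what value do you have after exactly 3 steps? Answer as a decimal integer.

8 = (1,2)_6 → 5
5 = (5)_6 → 25
25 = (4,1)_6 → 17

17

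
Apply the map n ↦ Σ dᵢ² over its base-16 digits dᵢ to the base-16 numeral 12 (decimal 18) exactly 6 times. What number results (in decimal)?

200

18 = (1,2)_16 → 1² + 2² = 5
5 = (5)_16 → 5² = 25
25 = (1,9)_16 → 1² + 9² = 82
82 = (5,2)_16 → 5² + 2² = 29
29 = (1,13)_16 → 1² + 13² = 170
170 = (10,10)_16 → 10² + 10² = 200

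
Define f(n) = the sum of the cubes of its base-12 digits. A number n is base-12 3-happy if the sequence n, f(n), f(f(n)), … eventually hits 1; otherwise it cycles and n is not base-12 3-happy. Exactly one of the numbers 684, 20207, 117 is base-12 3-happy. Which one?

117

684: 684 → 793 → 342 → 288 → 8 → 512 → 755 → 1464 → 1008 → 343 → 415 → 1351 → 1136 → 1855 → 1344 → 793  — repeats 793 (not base-12 3-happy)
20207: 20207 → 3201 → 1738 → 1001 → 1672 → 1738  — repeats 1738 (not base-12 3-happy)
117: 117 → 1458 → 1217 → 762 → 368 → 736 → 190 → 1028 → 856 → 1520 → 1728 → 1  — reaches 1 (base-12 3-happy)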